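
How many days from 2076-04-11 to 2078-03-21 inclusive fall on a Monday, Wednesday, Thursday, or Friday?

2076-04-11 is a Saturday.
The range spans 710 days (inclusive of both endpoints).
710 = 7 × 101 + 3, so there are 101 full weeks plus 3 extra days.
Each full week contributes 4 days from the set (Mon, Wed, Thu, Fri): 101 × 4 = 404.
The 3 extra days are Sat, Sun, Mon — 1 of them qualifies.
Total: 404 + 1 = 405.

405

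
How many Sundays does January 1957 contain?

1957-01-01 is a Tuesday.
That's 31 days from start to end, counting both.
31 = 7 × 4 + 3, so there are 4 full weeks plus 3 extra days.
Each full week contributes one Sunday: 4 so far.
The 3 extra days are Tuesday, Wednesday, Thursday — none qualify.
Total: 4 + 0 = 4.

4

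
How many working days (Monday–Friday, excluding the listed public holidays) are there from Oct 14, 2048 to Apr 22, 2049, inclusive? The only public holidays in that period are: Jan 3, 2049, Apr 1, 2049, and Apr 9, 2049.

Oct 14, 2048 is a Wednesday.
From Oct 14, 2048 to Apr 22, 2049 is 191 days inclusive.
191 = 7 × 27 + 2, so there are 27 full weeks plus 2 extra days.
Each full week contributes 5 weekdays (Mon–Fri): 27 × 5 = 135.
The 2 extra days are Wed, Thu — 2 of them qualify.
Total: 135 + 2 = 137.
Holidays: Jan 3, 2049 (Sun); Apr 1, 2049 (Thu); Apr 9, 2049 (Fri).
2 of the 3 holidays fall on weekdays; the rest are weekends and were already excluded.
Business days: 137 − 2 = 135.

135 working days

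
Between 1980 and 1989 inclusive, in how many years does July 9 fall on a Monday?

1

Day of week of July 9 in each year:
1980: Wed, 1981: Thu, 1982: Fri, 1983: Sat, 1984: Mon ✓, 1985: Tue, 1986: Wed, 1987: Thu, 1988: Sat, 1989: Sun
Mondays: 1984.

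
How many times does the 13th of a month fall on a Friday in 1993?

1

The 13th falls on a Friday when the month's 13th has weekday Fri.
Jan 13 is Wed; Feb 13 is Sat; Mar 13 is Sat; Apr 13 is Tue; May 13 is Thu; Jun 13 is Sun; Jul 13 is Tue; Aug 13 is Fri ✓; Sep 13 is Mon; Oct 13 is Wed; Nov 13 is Sat; Dec 13 is Mon.
Friday the 13ths: Aug.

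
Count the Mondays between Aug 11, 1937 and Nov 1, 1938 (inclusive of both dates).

Aug 11, 1937 is a Wednesday.
From Aug 11, 1937 to Nov 1, 1938 is 448 days inclusive.
448 = 7 × 64, so the span is exactly 64 full weeks.
Each full week contributes one Monday: 64 so far.
Total: 64.

64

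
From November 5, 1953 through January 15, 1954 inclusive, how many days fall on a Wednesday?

10 Wednesdays

November 5, 1953 is a Thursday.
That's 72 days from start to end, counting both.
72 = 7 × 10 + 2, so there are 10 full weeks plus 2 extra days.
Each full week contributes one Wednesday: 10 so far.
The 2 extra days are Thu, Fri — none qualify.
Total: 10 + 0 = 10.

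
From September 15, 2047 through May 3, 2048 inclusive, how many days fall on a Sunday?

September 15, 2047 is a Sunday.
The range spans 232 days (inclusive of both endpoints).
232 = 7 × 33 + 1, so there are 33 full weeks plus 1 extra day.
Each full week contributes one Sunday: 33 so far.
The 1 extra day is Sun — 1 of them qualifies.
Total: 33 + 1 = 34.

34 Sundays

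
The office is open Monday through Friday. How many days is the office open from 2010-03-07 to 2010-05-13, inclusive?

2010-03-07 is a Sunday.
That's 68 days from start to end, counting both.
68 = 7 × 9 + 5, so there are 9 full weeks plus 5 extra days.
Each full week contributes 5 weekdays (Mon–Fri): 9 × 5 = 45.
The 5 extra days are Sun, Mon, Tue, Wed, Thu — 4 of them qualify.
Total: 45 + 4 = 49.

49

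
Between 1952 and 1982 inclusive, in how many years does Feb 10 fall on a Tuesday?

5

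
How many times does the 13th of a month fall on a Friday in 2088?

2

The 13th falls on a Friday when the month's 13th has weekday Fri.
Jan 13 is Tue; Feb 13 is Fri ✓; Mar 13 is Sat; Apr 13 is Tue; May 13 is Thu; Jun 13 is Sun; Jul 13 is Tue; Aug 13 is Fri ✓; Sep 13 is Mon; Oct 13 is Wed; Nov 13 is Sat; Dec 13 is Mon.
Friday the 13ths: Feb, Aug.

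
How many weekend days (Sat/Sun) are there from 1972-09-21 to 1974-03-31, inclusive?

160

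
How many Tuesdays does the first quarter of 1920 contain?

13

January 1, 1920 is a Thursday.
That's 91 days from start to end, counting both.
91 = 7 × 13, so the span is exactly 13 full weeks.
Each full week contributes one Tuesday: 13 so far.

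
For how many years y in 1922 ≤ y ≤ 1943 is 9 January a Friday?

3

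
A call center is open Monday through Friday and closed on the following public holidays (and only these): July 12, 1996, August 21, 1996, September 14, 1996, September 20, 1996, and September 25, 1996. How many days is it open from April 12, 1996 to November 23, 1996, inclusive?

April 12, 1996 is a Friday.
The range spans 226 days (inclusive of both endpoints).
226 = 7 × 32 + 2, so there are 32 full weeks plus 2 extra days.
Each full week contributes 5 weekdays (Mon–Fri): 32 × 5 = 160.
The 2 extra days are Friday, Saturday — 1 of them qualifies.
Total: 160 + 1 = 161.
Holidays: July 12, 1996 (Fri); August 21, 1996 (Wed); September 14, 1996 (Sat); September 20, 1996 (Fri); September 25, 1996 (Wed).
4 of the 5 holidays fall on weekdays; the rest are weekends and were already excluded.
Business days: 161 − 4 = 157.

157 business days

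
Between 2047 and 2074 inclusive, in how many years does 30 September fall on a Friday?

4

Day of week of September 30 in each year:
2047: Mon, 2048: Wed, 2049: Thu, 2050: Fri ✓, 2051: Sat, 2052: Mon, 2053: Tue, 2054: Wed, 2055: Thu, 2056: Sat, 2057: Sun, 2058: Mon, 2059: Tue, 2060: Thu, 2061: Fri ✓, 2062: Sat, 2063: Sun, 2064: Tue, 2065: Wed, 2066: Thu, 2067: Fri ✓, 2068: Sun, 2069: Mon, 2070: Tue, 2071: Wed, 2072: Fri ✓, 2073: Sat, 2074: Sun
Fridays: 2050, 2061, 2067, 2072.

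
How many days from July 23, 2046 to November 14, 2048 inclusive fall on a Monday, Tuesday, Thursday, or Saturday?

484

July 23, 2046 is a Monday.
From July 23, 2046 to November 14, 2048 is 846 days inclusive.
846 = 7 × 120 + 6, so there are 120 full weeks plus 6 extra days.
Each full week contributes 4 days from the set (Mon, Tue, Thu, Sat): 120 × 4 = 480.
The 6 extra days are Monday, Tuesday, Wednesday, Thursday, Friday, Saturday — 4 of them qualify.
Total: 480 + 4 = 484.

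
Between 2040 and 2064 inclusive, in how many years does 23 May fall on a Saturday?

3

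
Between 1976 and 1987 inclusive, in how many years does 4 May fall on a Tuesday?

2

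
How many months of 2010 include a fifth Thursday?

A month has five Thursdays exactly when Thursday falls within its first (length − 28) days.
Jan: 31 days, starts Fri → 5 of Fri, Sat, Sun
Feb: 28 days, starts Mon → 5 of (none)
Mar: 31 days, starts Mon → 5 of Mon, Tue, Wed
Apr: 30 days, starts Thu → 5 of Thu, Fri ✓
May: 31 days, starts Sat → 5 of Sat, Sun, Mon
Jun: 30 days, starts Tue → 5 of Tue, Wed
Jul: 31 days, starts Thu → 5 of Thu, Fri, Sat ✓
Aug: 31 days, starts Sun → 5 of Sun, Mon, Tue
Sep: 30 days, starts Wed → 5 of Wed, Thu ✓
Oct: 31 days, starts Fri → 5 of Fri, Sat, Sun
Nov: 30 days, starts Mon → 5 of Mon, Tue
Dec: 31 days, starts Wed → 5 of Wed, Thu, Fri ✓
Months with five Thursdays: Apr, Jul, Sep, Dec.

4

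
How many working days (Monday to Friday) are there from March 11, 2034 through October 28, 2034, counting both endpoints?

165

March 11, 2034 is a Saturday.
From March 11, 2034 to October 28, 2034 is 232 days inclusive.
232 = 7 × 33 + 1, so there are 33 full weeks plus 1 extra day.
Each full week contributes 5 weekdays (Mon–Fri): 33 × 5 = 165.
The 1 extra day is Sat — none qualify.
Total: 165 + 0 = 165.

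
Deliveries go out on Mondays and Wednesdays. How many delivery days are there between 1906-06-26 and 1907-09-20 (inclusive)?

129

1906-06-26 is a Tuesday.
That's 452 days from start to end, counting both.
452 = 7 × 64 + 4, so there are 64 full weeks plus 4 extra days.
Each full week contributes 2 days from the set (Mon, Wed): 64 × 2 = 128.
The 4 extra days are Tue, Wed, Thu, Fri — 1 of them qualifies.
Total: 128 + 1 = 129.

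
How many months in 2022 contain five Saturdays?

5

A month has five Saturdays exactly when Saturday falls within its first (length − 28) days.
Jan: 31 days, starts Sat → 5 of Sat, Sun, Mon ✓
Feb: 28 days, starts Tue → 5 of (none)
Mar: 31 days, starts Tue → 5 of Tue, Wed, Thu
Apr: 30 days, starts Fri → 5 of Fri, Sat ✓
May: 31 days, starts Sun → 5 of Sun, Mon, Tue
Jun: 30 days, starts Wed → 5 of Wed, Thu
Jul: 31 days, starts Fri → 5 of Fri, Sat, Sun ✓
Aug: 31 days, starts Mon → 5 of Mon, Tue, Wed
Sep: 30 days, starts Thu → 5 of Thu, Fri
Oct: 31 days, starts Sat → 5 of Sat, Sun, Mon ✓
Nov: 30 days, starts Tue → 5 of Tue, Wed
Dec: 31 days, starts Thu → 5 of Thu, Fri, Sat ✓
Months with five Saturdays: Jan, Apr, Jul, Oct, Dec.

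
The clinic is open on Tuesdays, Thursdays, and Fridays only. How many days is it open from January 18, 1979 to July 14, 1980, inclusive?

233

January 18, 1979 is a Thursday.
From January 18, 1979 to July 14, 1980 is 544 days inclusive.
544 = 7 × 77 + 5, so there are 77 full weeks plus 5 extra days.
Each full week contributes 3 days from the set (Tue, Thu, Fri): 77 × 3 = 231.
The 5 extra days are Thu, Fri, Sat, Sun, Mon — 2 of them qualify.
Total: 231 + 2 = 233.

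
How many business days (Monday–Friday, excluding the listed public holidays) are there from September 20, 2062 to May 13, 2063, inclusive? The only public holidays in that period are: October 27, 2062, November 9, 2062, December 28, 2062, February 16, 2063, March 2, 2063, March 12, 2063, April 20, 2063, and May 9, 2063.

September 20, 2062 is a Wednesday.
The range spans 236 days (inclusive of both endpoints).
236 = 7 × 33 + 5, so there are 33 full weeks plus 5 extra days.
Each full week contributes 5 weekdays (Mon–Fri): 33 × 5 = 165.
The 5 extra days are Wednesday, Thursday, Friday, Saturday, Sunday — 3 of them qualify.
Total: 165 + 3 = 168.
Holidays: October 27, 2062 (Fri); November 9, 2062 (Thu); December 28, 2062 (Thu); February 16, 2063 (Fri); March 2, 2063 (Fri); March 12, 2063 (Mon); April 20, 2063 (Fri); May 9, 2063 (Wed).
All 8 holidays fall on weekdays, so subtract 8.
Business days: 168 − 8 = 160.

160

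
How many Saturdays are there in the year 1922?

52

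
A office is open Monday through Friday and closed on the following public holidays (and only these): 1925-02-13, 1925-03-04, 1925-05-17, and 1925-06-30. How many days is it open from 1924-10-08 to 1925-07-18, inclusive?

200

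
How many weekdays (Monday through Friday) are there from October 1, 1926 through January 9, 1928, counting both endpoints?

332

October 1, 1926 is a Friday.
From October 1, 1926 to January 9, 1928 is 466 days inclusive.
466 = 7 × 66 + 4, so there are 66 full weeks plus 4 extra days.
Each full week contributes 5 weekdays (Mon–Fri): 66 × 5 = 330.
The 4 extra days are Fri, Sat, Sun, Mon — 2 of them qualify.
Total: 330 + 2 = 332.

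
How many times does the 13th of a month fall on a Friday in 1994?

1

The 13th falls on a Friday when the month's 13th has weekday Fri.
Jan 13 is Thu; Feb 13 is Sun; Mar 13 is Sun; Apr 13 is Wed; May 13 is Fri ✓; Jun 13 is Mon; Jul 13 is Wed; Aug 13 is Sat; Sep 13 is Tue; Oct 13 is Thu; Nov 13 is Sun; Dec 13 is Tue.
Friday the 13ths: May.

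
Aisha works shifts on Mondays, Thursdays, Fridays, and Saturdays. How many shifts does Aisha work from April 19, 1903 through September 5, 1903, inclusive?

April 19, 1903 is a Sunday.
From April 19, 1903 to September 5, 1903 is 140 days inclusive.
140 = 7 × 20, so the span is exactly 20 full weeks.
Each full week contributes 4 days from the set (Mon, Thu, Fri, Sat): 20 × 4 = 80.

80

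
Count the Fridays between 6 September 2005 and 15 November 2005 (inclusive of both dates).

10 Fridays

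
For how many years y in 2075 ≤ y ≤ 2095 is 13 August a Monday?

2

Day of week of August 13 in each year:
2075: Tue, 2076: Thu, 2077: Fri, 2078: Sat, 2079: Sun, 2080: Tue, 2081: Wed, 2082: Thu, 2083: Fri, 2084: Sun, 2085: Mon ✓, 2086: Tue, 2087: Wed, 2088: Fri, 2089: Sat, 2090: Sun, 2091: Mon ✓, 2092: Wed, 2093: Thu, 2094: Fri, 2095: Sat
Mondays: 2085, 2091.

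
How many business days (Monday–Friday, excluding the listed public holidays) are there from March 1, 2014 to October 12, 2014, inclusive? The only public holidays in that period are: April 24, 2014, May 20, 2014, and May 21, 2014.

157

March 1, 2014 is a Saturday.
The range spans 226 days (inclusive of both endpoints).
226 = 7 × 32 + 2, so there are 32 full weeks plus 2 extra days.
Each full week contributes 5 weekdays (Mon–Fri): 32 × 5 = 160.
The 2 extra days are Sat, Sun — none qualify.
Total: 160 + 0 = 160.
Holidays: April 24, 2014 (Thu); May 20, 2014 (Tue); May 21, 2014 (Wed).
All 3 holidays fall on weekdays, so subtract 3.
Business days: 160 − 3 = 157.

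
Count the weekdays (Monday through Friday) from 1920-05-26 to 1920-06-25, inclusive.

23 weekdays

1920-05-26 is a Wednesday.
From 1920-05-26 to 1920-06-25 is 31 days inclusive.
31 = 7 × 4 + 3, so there are 4 full weeks plus 3 extra days.
Each full week contributes 5 weekdays (Mon–Fri): 4 × 5 = 20.
The 3 extra days are Wed, Thu, Fri — 3 of them qualify.
Total: 20 + 3 = 23.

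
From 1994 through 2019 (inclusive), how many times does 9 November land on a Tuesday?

Day of week of November 9 in each year:
1994: Wed, 1995: Thu, 1996: Sat, 1997: Sun, 1998: Mon, 1999: Tue ✓, 2000: Thu, 2001: Fri, 2002: Sat, 2003: Sun, 2004: Tue ✓, 2005: Wed, 2006: Thu, 2007: Fri, 2008: Sun, 2009: Mon, 2010: Tue ✓, 2011: Wed, 2012: Fri, 2013: Sat, 2014: Sun, 2015: Mon, 2016: Wed, 2017: Thu, 2018: Fri, 2019: Sat
Tuesdays: 1999, 2004, 2010.

3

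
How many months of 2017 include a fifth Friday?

A month has five Fridays exactly when Friday falls within its first (length − 28) days.
Jan: 31 days, starts Sun → 5 of Sun, Mon, Tue
Feb: 28 days, starts Wed → 5 of (none)
Mar: 31 days, starts Wed → 5 of Wed, Thu, Fri ✓
Apr: 30 days, starts Sat → 5 of Sat, Sun
May: 31 days, starts Mon → 5 of Mon, Tue, Wed
Jun: 30 days, starts Thu → 5 of Thu, Fri ✓
Jul: 31 days, starts Sat → 5 of Sat, Sun, Mon
Aug: 31 days, starts Tue → 5 of Tue, Wed, Thu
Sep: 30 days, starts Fri → 5 of Fri, Sat ✓
Oct: 31 days, starts Sun → 5 of Sun, Mon, Tue
Nov: 30 days, starts Wed → 5 of Wed, Thu
Dec: 31 days, starts Fri → 5 of Fri, Sat, Sun ✓
Months with five Fridays: Mar, Jun, Sep, Dec.

4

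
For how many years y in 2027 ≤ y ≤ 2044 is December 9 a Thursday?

Day of week of December 9 in each year:
2027: Thu ✓, 2028: Sat, 2029: Sun, 2030: Mon, 2031: Tue, 2032: Thu ✓, 2033: Fri, 2034: Sat, 2035: Sun, 2036: Tue, 2037: Wed, 2038: Thu ✓, 2039: Fri, 2040: Sun, 2041: Mon, 2042: Tue, 2043: Wed, 2044: Fri
Thursdays: 2027, 2032, 2038.

3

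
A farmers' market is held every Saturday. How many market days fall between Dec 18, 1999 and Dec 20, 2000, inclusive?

53 Saturdays

Dec 18, 1999 is a Saturday.
From Dec 18, 1999 to Dec 20, 2000 is 369 days inclusive.
369 = 7 × 52 + 5, so there are 52 full weeks plus 5 extra days.
Each full week contributes one Saturday: 52 so far.
The 5 extra days are Sat, Sun, Mon, Tue, Wed — 1 of them qualifies.
Total: 52 + 1 = 53.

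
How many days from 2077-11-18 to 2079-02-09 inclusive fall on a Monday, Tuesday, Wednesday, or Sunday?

2077-11-18 is a Thursday.
The range spans 449 days (inclusive of both endpoints).
449 = 7 × 64 + 1, so there are 64 full weeks plus 1 extra day.
Each full week contributes 4 days from the set (Mon, Tue, Wed, Sun): 64 × 4 = 256.
The 1 extra day is Thursday — none qualify.
Total: 256 + 0 = 256.

256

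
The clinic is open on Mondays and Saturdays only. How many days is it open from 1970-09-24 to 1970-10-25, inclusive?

9

1970-09-24 is a Thursday.
From 1970-09-24 to 1970-10-25 is 32 days inclusive.
32 = 7 × 4 + 4, so there are 4 full weeks plus 4 extra days.
Each full week contributes 2 days from the set (Mon, Sat): 4 × 2 = 8.
The 4 extra days are Thursday, Friday, Saturday, Sunday — 1 of them qualifies.
Total: 8 + 1 = 9.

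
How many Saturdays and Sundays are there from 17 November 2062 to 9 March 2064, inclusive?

138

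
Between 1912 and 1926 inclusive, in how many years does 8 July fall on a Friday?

Day of week of July 8 in each year:
1912: Mon, 1913: Tue, 1914: Wed, 1915: Thu, 1916: Sat, 1917: Sun, 1918: Mon, 1919: Tue, 1920: Thu, 1921: Fri ✓, 1922: Sat, 1923: Sun, 1924: Tue, 1925: Wed, 1926: Thu
Fridays: 1921.

1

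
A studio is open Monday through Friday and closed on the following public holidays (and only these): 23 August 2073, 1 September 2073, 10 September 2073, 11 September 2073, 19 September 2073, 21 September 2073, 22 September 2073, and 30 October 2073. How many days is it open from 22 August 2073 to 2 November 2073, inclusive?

46

22 August 2073 is a Tuesday.
From 22 August 2073 to 2 November 2073 is 73 days inclusive.
73 = 7 × 10 + 3, so there are 10 full weeks plus 3 extra days.
Each full week contributes 5 weekdays (Mon–Fri): 10 × 5 = 50.
The 3 extra days are Tuesday, Wednesday, Thursday — 3 of them qualify.
Total: 50 + 3 = 53.
Holidays: 23 August 2073 (Wed); 1 September 2073 (Fri); 10 September 2073 (Sun); 11 September 2073 (Mon); 19 September 2073 (Tue); 21 September 2073 (Thu); 22 September 2073 (Fri); 30 October 2073 (Mon).
7 of the 8 holidays fall on weekdays; the rest are weekends and were already excluded.
Business days: 53 − 7 = 46.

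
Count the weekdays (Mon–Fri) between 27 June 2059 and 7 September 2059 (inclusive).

27 June 2059 is a Friday.
The range spans 73 days (inclusive of both endpoints).
73 = 7 × 10 + 3, so there are 10 full weeks plus 3 extra days.
Each full week contributes 5 weekdays (Mon–Fri): 10 × 5 = 50.
The 3 extra days are Friday, Saturday, Sunday — 1 of them qualifies.
Total: 50 + 1 = 51.

51 weekdays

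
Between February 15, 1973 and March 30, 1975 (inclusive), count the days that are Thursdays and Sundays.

222

February 15, 1973 is a Thursday.
That's 774 days from start to end, counting both.
774 = 7 × 110 + 4, so there are 110 full weeks plus 4 extra days.
Each full week contributes 2 days from the set (Thu, Sun): 110 × 2 = 220.
The 4 extra days are Thu, Fri, Sat, Sun — 2 of them qualify.
Total: 220 + 2 = 222.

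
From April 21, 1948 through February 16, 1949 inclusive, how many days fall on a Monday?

April 21, 1948 is a Wednesday.
From April 21, 1948 to February 16, 1949 is 302 days inclusive.
302 = 7 × 43 + 1, so there are 43 full weeks plus 1 extra day.
Each full week contributes one Monday: 43 so far.
The 1 extra day is Wednesday — none qualify.
Total: 43 + 0 = 43.

43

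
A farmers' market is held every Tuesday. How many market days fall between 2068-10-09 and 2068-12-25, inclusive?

2068-10-09 is a Tuesday.
The range spans 78 days (inclusive of both endpoints).
78 = 7 × 11 + 1, so there are 11 full weeks plus 1 extra day.
Each full week contributes one Tuesday: 11 so far.
The 1 extra day is Tuesday — 1 of them qualifies.
Total: 11 + 1 = 12.

12 Tuesdays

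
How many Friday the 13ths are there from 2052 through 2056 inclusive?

8

Friday-the-13ths by year:
2052: Sep, Dec
2053: Jun
2054: Feb, Mar, Nov
2055: Aug
2056: Oct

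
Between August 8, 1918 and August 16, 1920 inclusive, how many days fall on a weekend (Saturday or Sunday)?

212

August 8, 1918 is a Thursday.
From August 8, 1918 to August 16, 1920 is 740 days inclusive.
740 = 7 × 105 + 5, so there are 105 full weeks plus 5 extra days.
Each full week contributes 2 weekend days (Sat, Sun): 105 × 2 = 210.
The 5 extra days are Thu, Fri, Sat, Sun, Mon — 2 of them qualify.
Total: 210 + 2 = 212.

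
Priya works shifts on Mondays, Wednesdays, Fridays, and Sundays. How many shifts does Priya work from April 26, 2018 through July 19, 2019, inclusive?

257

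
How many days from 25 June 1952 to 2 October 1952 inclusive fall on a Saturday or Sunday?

25 June 1952 is a Wednesday.
That's 100 days from start to end, counting both.
100 = 7 × 14 + 2, so there are 14 full weeks plus 2 extra days.
Each full week contributes 2 days from the set (Sat, Sun): 14 × 2 = 28.
The 2 extra days are Wednesday, Thursday — none qualify.
Total: 28 + 0 = 28.

28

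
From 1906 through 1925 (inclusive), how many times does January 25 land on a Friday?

3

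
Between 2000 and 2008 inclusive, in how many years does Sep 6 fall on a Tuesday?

Day of week of September 6 in each year:
2000: Wed, 2001: Thu, 2002: Fri, 2003: Sat, 2004: Mon, 2005: Tue ✓, 2006: Wed, 2007: Thu, 2008: Sat
Tuesdays: 2005.

1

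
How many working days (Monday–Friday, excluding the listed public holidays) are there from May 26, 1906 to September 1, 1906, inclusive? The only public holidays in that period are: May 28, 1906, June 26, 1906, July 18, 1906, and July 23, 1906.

66

May 26, 1906 is a Saturday.
From May 26, 1906 to September 1, 1906 is 99 days inclusive.
99 = 7 × 14 + 1, so there are 14 full weeks plus 1 extra day.
Each full week contributes 5 weekdays (Mon–Fri): 14 × 5 = 70.
The 1 extra day is Saturday — none qualify.
Total: 70 + 0 = 70.
Holidays: May 28, 1906 (Mon); June 26, 1906 (Tue); July 18, 1906 (Wed); July 23, 1906 (Mon).
All 4 holidays fall on weekdays, so subtract 4.
Business days: 70 − 4 = 66.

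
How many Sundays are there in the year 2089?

1 January 2089 is a Saturday.
The range spans 365 days (inclusive of both endpoints).
365 = 7 × 52 + 1, so there are 52 full weeks plus 1 extra day.
Each full week contributes one Sunday: 52 so far.
The 1 extra day is Saturday — none qualify.
Total: 52 + 0 = 52.

52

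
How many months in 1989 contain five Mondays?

A month has five Mondays exactly when Monday falls within its first (length − 28) days.
Jan: 31 days, starts Sun → 5 of Sun, Mon, Tue ✓
Feb: 28 days, starts Wed → 5 of (none)
Mar: 31 days, starts Wed → 5 of Wed, Thu, Fri
Apr: 30 days, starts Sat → 5 of Sat, Sun
May: 31 days, starts Mon → 5 of Mon, Tue, Wed ✓
Jun: 30 days, starts Thu → 5 of Thu, Fri
Jul: 31 days, starts Sat → 5 of Sat, Sun, Mon ✓
Aug: 31 days, starts Tue → 5 of Tue, Wed, Thu
Sep: 30 days, starts Fri → 5 of Fri, Sat
Oct: 31 days, starts Sun → 5 of Sun, Mon, Tue ✓
Nov: 30 days, starts Wed → 5 of Wed, Thu
Dec: 31 days, starts Fri → 5 of Fri, Sat, Sun
Months with five Mondays: Jan, May, Jul, Oct.

4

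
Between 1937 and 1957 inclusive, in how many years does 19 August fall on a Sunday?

Day of week of August 19 in each year:
1937: Thu, 1938: Fri, 1939: Sat, 1940: Mon, 1941: Tue, 1942: Wed, 1943: Thu, 1944: Sat, 1945: Sun ✓, 1946: Mon, 1947: Tue, 1948: Thu, 1949: Fri, 1950: Sat, 1951: Sun ✓, 1952: Tue, 1953: Wed, 1954: Thu, 1955: Fri, 1956: Sun ✓, 1957: Mon
Sundays: 1945, 1951, 1956.

3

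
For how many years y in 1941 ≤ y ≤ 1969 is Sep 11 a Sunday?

Day of week of September 11 in each year:
1941: Thu, 1942: Fri, 1943: Sat, 1944: Mon, 1945: Tue, 1946: Wed, 1947: Thu, 1948: Sat, 1949: Sun ✓, 1950: Mon, 1951: Tue, 1952: Thu, 1953: Fri, 1954: Sat, 1955: Sun ✓, 1956: Tue, 1957: Wed, 1958: Thu, 1959: Fri, 1960: Sun ✓, 1961: Mon, 1962: Tue, 1963: Wed, 1964: Fri, 1965: Sat, 1966: Sun ✓, 1967: Mon, 1968: Wed, 1969: Thu
Sundays: 1949, 1955, 1960, 1966.

4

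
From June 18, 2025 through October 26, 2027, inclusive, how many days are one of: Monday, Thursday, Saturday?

June 18, 2025 is a Wednesday.
That's 861 days from start to end, counting both.
861 = 7 × 123, so the span is exactly 123 full weeks.
Each full week contributes 3 days from the set (Mon, Thu, Sat): 123 × 3 = 369.
Total: 369.

369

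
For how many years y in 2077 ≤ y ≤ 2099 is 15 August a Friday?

4

Day of week of August 15 in each year:
2077: Sun, 2078: Mon, 2079: Tue, 2080: Thu, 2081: Fri ✓, 2082: Sat, 2083: Sun, 2084: Tue, 2085: Wed, 2086: Thu, 2087: Fri ✓, 2088: Sun, 2089: Mon, 2090: Tue, 2091: Wed, 2092: Fri ✓, 2093: Sat, 2094: Sun, 2095: Mon, 2096: Wed, 2097: Thu, 2098: Fri ✓, 2099: Sat
Fridays: 2081, 2087, 2092, 2098.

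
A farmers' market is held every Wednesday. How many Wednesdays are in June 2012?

4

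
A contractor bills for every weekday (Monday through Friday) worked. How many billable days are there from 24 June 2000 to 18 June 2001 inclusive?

256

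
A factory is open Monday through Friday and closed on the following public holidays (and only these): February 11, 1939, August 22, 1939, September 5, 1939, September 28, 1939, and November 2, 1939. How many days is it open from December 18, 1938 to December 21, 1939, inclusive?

260 business days

December 18, 1938 is a Sunday.
That's 369 days from start to end, counting both.
369 = 7 × 52 + 5, so there are 52 full weeks plus 5 extra days.
Each full week contributes 5 weekdays (Mon–Fri): 52 × 5 = 260.
The 5 extra days are Sunday, Monday, Tuesday, Wednesday, Thursday — 4 of them qualify.
Total: 260 + 4 = 264.
Holidays: February 11, 1939 (Sat); August 22, 1939 (Tue); September 5, 1939 (Tue); September 28, 1939 (Thu); November 2, 1939 (Thu).
4 of the 5 holidays fall on weekdays; the rest are weekends and were already excluded.
Business days: 264 − 4 = 260.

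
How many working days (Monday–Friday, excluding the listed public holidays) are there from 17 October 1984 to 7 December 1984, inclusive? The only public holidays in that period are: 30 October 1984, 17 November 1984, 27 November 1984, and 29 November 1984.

17 October 1984 is a Wednesday.
That's 52 days from start to end, counting both.
52 = 7 × 7 + 3, so there are 7 full weeks plus 3 extra days.
Each full week contributes 5 weekdays (Mon–Fri): 7 × 5 = 35.
The 3 extra days are Wed, Thu, Fri — 3 of them qualify.
Total: 35 + 3 = 38.
Holidays: 30 October 1984 (Tue); 17 November 1984 (Sat); 27 November 1984 (Tue); 29 November 1984 (Thu).
3 of the 4 holidays fall on weekdays; the rest are weekends and were already excluded.
Business days: 38 − 3 = 35.

35 working days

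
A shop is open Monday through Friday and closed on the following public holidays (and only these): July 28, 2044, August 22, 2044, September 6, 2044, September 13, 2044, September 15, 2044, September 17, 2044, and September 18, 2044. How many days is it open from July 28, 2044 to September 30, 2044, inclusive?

42 working days

July 28, 2044 is a Thursday.
That's 65 days from start to end, counting both.
65 = 7 × 9 + 2, so there are 9 full weeks plus 2 extra days.
Each full week contributes 5 weekdays (Mon–Fri): 9 × 5 = 45.
The 2 extra days are Thursday, Friday — 2 of them qualify.
Total: 45 + 2 = 47.
Holidays: July 28, 2044 (Thu); August 22, 2044 (Mon); September 6, 2044 (Tue); September 13, 2044 (Tue); September 15, 2044 (Thu); September 17, 2044 (Sat); September 18, 2044 (Sun).
5 of the 7 holidays fall on weekdays; the rest are weekends and were already excluded.
Business days: 47 − 5 = 42.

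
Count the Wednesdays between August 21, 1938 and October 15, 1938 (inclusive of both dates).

August 21, 1938 is a Sunday.
That's 56 days from start to end, counting both.
56 = 7 × 8, so the span is exactly 8 full weeks.
Each full week contributes one Wednesday: 8 so far.
Total: 8.

8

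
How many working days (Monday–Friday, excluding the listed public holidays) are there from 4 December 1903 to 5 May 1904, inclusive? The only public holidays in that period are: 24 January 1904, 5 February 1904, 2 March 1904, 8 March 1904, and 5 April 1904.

106

4 December 1903 is a Friday.
The range spans 154 days (inclusive of both endpoints).
154 = 7 × 22, so the span is exactly 22 full weeks.
Each full week contributes 5 weekdays (Mon–Fri): 22 × 5 = 110.
Total: 110.
Holidays: 24 January 1904 (Sun); 5 February 1904 (Fri); 2 March 1904 (Wed); 8 March 1904 (Tue); 5 April 1904 (Tue).
4 of the 5 holidays fall on weekdays; the rest are weekends and were already excluded.
Business days: 110 − 4 = 106.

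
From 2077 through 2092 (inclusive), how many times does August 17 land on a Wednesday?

Day of week of August 17 in each year:
2077: Tue, 2078: Wed ✓, 2079: Thu, 2080: Sat, 2081: Sun, 2082: Mon, 2083: Tue, 2084: Thu, 2085: Fri, 2086: Sat, 2087: Sun, 2088: Tue, 2089: Wed ✓, 2090: Thu, 2091: Fri, 2092: Sun
Wednesdays: 2078, 2089.

2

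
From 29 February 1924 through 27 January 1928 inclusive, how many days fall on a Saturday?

29 February 1924 is a Friday.
The range spans 1429 days (inclusive of both endpoints).
1429 = 7 × 204 + 1, so there are 204 full weeks plus 1 extra day.
Each full week contributes one Saturday: 204 so far.
The 1 extra day is Friday — none qualify.
Total: 204 + 0 = 204.

204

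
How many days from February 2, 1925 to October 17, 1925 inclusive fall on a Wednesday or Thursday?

74

February 2, 1925 is a Monday.
That's 258 days from start to end, counting both.
258 = 7 × 36 + 6, so there are 36 full weeks plus 6 extra days.
Each full week contributes 2 days from the set (Wed, Thu): 36 × 2 = 72.
The 6 extra days are Mon, Tue, Wed, Thu, Fri, Sat — 2 of them qualify.
Total: 72 + 2 = 74.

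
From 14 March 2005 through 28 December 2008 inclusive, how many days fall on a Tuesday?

14 March 2005 is a Monday.
That's 1386 days from start to end, counting both.
1386 = 7 × 198, so the span is exactly 198 full weeks.
Each full week contributes one Tuesday: 198 so far.
Total: 198.

198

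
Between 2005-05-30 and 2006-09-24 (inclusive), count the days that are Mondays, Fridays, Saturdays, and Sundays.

276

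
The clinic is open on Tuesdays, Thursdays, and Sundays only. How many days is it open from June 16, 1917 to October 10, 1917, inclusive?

June 16, 1917 is a Saturday.
The range spans 117 days (inclusive of both endpoints).
117 = 7 × 16 + 5, so there are 16 full weeks plus 5 extra days.
Each full week contributes 3 days from the set (Tue, Thu, Sun): 16 × 3 = 48.
The 5 extra days are Saturday, Sunday, Monday, Tuesday, Wednesday — 2 of them qualify.
Total: 48 + 2 = 50.

50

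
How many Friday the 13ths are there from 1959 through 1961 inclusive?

6

Friday-the-13ths by year:
1959: Feb, Mar, Nov
1960: May
1961: Jan, Oct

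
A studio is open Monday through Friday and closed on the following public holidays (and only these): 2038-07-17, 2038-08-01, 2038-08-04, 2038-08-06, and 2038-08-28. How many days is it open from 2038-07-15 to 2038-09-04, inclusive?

35 working days

2038-07-15 is a Thursday.
That's 52 days from start to end, counting both.
52 = 7 × 7 + 3, so there are 7 full weeks plus 3 extra days.
Each full week contributes 5 weekdays (Mon–Fri): 7 × 5 = 35.
The 3 extra days are Thu, Fri, Sat — 2 of them qualify.
Total: 35 + 2 = 37.
Holidays: 2038-07-17 (Sat); 2038-08-01 (Sun); 2038-08-04 (Wed); 2038-08-06 (Fri); 2038-08-28 (Sat).
2 of the 5 holidays fall on weekdays; the rest are weekends and were already excluded.
Business days: 37 − 2 = 35.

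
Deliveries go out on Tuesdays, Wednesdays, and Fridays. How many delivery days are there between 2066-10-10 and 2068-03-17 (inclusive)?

225

2066-10-10 is a Sunday.
From 2066-10-10 to 2068-03-17 is 525 days inclusive.
525 = 7 × 75, so the span is exactly 75 full weeks.
Each full week contributes 3 days from the set (Tue, Wed, Fri): 75 × 3 = 225.
Total: 225.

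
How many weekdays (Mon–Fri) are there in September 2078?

22

September 1, 2078 is a Thursday.
The range spans 30 days (inclusive of both endpoints).
30 = 7 × 4 + 2, so there are 4 full weeks plus 2 extra days.
Each full week contributes 5 weekdays (Mon–Fri): 4 × 5 = 20.
The 2 extra days are Thursday, Friday — 2 of them qualify.
Total: 20 + 2 = 22.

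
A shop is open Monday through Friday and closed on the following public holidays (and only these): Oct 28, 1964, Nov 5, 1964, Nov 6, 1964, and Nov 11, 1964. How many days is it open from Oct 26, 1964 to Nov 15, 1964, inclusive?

Oct 26, 1964 is a Monday.
That's 21 days from start to end, counting both.
21 = 7 × 3, so the span is exactly 3 full weeks.
Each full week contributes 5 weekdays (Mon–Fri): 3 × 5 = 15.
Total: 15.
Holidays: Oct 28, 1964 (Wed); Nov 5, 1964 (Thu); Nov 6, 1964 (Fri); Nov 11, 1964 (Wed).
All 4 holidays fall on weekdays, so subtract 4.
Business days: 15 − 4 = 11.

11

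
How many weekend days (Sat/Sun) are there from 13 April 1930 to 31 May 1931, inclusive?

119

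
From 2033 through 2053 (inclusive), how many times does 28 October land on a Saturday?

3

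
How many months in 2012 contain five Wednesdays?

A month has five Wednesdays exactly when Wednesday falls within its first (length − 28) days.
Jan: 31 days, starts Sun → 5 of Sun, Mon, Tue
Feb: 29 days, starts Wed → 5 of Wed ✓
Mar: 31 days, starts Thu → 5 of Thu, Fri, Sat
Apr: 30 days, starts Sun → 5 of Sun, Mon
May: 31 days, starts Tue → 5 of Tue, Wed, Thu ✓
Jun: 30 days, starts Fri → 5 of Fri, Sat
Jul: 31 days, starts Sun → 5 of Sun, Mon, Tue
Aug: 31 days, starts Wed → 5 of Wed, Thu, Fri ✓
Sep: 30 days, starts Sat → 5 of Sat, Sun
Oct: 31 days, starts Mon → 5 of Mon, Tue, Wed ✓
Nov: 30 days, starts Thu → 5 of Thu, Fri
Dec: 31 days, starts Sat → 5 of Sat, Sun, Mon
Months with five Wednesdays: Feb, May, Aug, Oct.

4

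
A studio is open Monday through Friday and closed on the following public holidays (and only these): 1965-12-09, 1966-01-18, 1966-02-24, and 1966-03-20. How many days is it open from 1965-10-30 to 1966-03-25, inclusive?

1965-10-30 is a Saturday.
From 1965-10-30 to 1966-03-25 is 147 days inclusive.
147 = 7 × 21, so the span is exactly 21 full weeks.
Each full week contributes 5 weekdays (Mon–Fri): 21 × 5 = 105.
Total: 105.
Holidays: 1965-12-09 (Thu); 1966-01-18 (Tue); 1966-02-24 (Thu); 1966-03-20 (Sun).
3 of the 4 holidays fall on weekdays; the rest are weekends and were already excluded.
Business days: 105 − 3 = 102.

102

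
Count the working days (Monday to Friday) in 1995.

260

1 January 1995 is a Sunday.
The range spans 365 days (inclusive of both endpoints).
365 = 7 × 52 + 1, so there are 52 full weeks plus 1 extra day.
Each full week contributes 5 weekdays (Mon–Fri): 52 × 5 = 260.
The 1 extra day is Sunday — none qualify.
Total: 260 + 0 = 260.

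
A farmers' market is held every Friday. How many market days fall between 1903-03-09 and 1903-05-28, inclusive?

11

1903-03-09 is a Monday.
That's 81 days from start to end, counting both.
81 = 7 × 11 + 4, so there are 11 full weeks plus 4 extra days.
Each full week contributes one Friday: 11 so far.
The 4 extra days are Monday, Tuesday, Wednesday, Thursday — none qualify.
Total: 11 + 0 = 11.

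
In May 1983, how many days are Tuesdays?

May 1, 1983 is a Sunday.
That's 31 days from start to end, counting both.
31 = 7 × 4 + 3, so there are 4 full weeks plus 3 extra days.
Each full week contributes one Tuesday: 4 so far.
The 3 extra days are Sun, Mon, Tue — 1 of them qualifies.
Total: 4 + 1 = 5.

5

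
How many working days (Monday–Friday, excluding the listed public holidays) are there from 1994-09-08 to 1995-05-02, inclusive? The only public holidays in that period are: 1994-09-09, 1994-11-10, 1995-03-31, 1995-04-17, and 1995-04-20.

164 working days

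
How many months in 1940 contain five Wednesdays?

A month has five Wednesdays exactly when Wednesday falls within its first (length − 28) days.
Jan: 31 days, starts Mon → 5 of Mon, Tue, Wed ✓
Feb: 29 days, starts Thu → 5 of Thu
Mar: 31 days, starts Fri → 5 of Fri, Sat, Sun
Apr: 30 days, starts Mon → 5 of Mon, Tue
May: 31 days, starts Wed → 5 of Wed, Thu, Fri ✓
Jun: 30 days, starts Sat → 5 of Sat, Sun
Jul: 31 days, starts Mon → 5 of Mon, Tue, Wed ✓
Aug: 31 days, starts Thu → 5 of Thu, Fri, Sat
Sep: 30 days, starts Sun → 5 of Sun, Mon
Oct: 31 days, starts Tue → 5 of Tue, Wed, Thu ✓
Nov: 30 days, starts Fri → 5 of Fri, Sat
Dec: 31 days, starts Sun → 5 of Sun, Mon, Tue
Months with five Wednesdays: Jan, May, Jul, Oct.

4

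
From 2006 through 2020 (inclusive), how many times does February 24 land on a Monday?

2

Day of week of February 24 in each year:
2006: Fri, 2007: Sat, 2008: Sun, 2009: Tue, 2010: Wed, 2011: Thu, 2012: Fri, 2013: Sun, 2014: Mon ✓, 2015: Tue, 2016: Wed, 2017: Fri, 2018: Sat, 2019: Sun, 2020: Mon ✓
Mondays: 2014, 2020.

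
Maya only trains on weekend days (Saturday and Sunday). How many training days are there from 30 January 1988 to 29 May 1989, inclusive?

140

30 January 1988 is a Saturday.
From 30 January 1988 to 29 May 1989 is 486 days inclusive.
486 = 7 × 69 + 3, so there are 69 full weeks plus 3 extra days.
Each full week contributes 2 weekend days (Sat, Sun): 69 × 2 = 138.
The 3 extra days are Sat, Sun, Mon — 2 of them qualify.
Total: 138 + 2 = 140.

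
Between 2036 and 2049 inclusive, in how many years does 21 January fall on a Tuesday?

2

Day of week of January 21 in each year:
2036: Mon, 2037: Wed, 2038: Thu, 2039: Fri, 2040: Sat, 2041: Mon, 2042: Tue ✓, 2043: Wed, 2044: Thu, 2045: Sat, 2046: Sun, 2047: Mon, 2048: Tue ✓, 2049: Thu
Tuesdays: 2042, 2048.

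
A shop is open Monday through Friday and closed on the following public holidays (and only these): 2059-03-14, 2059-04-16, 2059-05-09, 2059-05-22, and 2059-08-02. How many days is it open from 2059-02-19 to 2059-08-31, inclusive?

2059-02-19 is a Wednesday.
That's 194 days from start to end, counting both.
194 = 7 × 27 + 5, so there are 27 full weeks plus 5 extra days.
Each full week contributes 5 weekdays (Mon–Fri): 27 × 5 = 135.
The 5 extra days are Wednesday, Thursday, Friday, Saturday, Sunday — 3 of them qualify.
Total: 135 + 3 = 138.
Holidays: 2059-03-14 (Fri); 2059-04-16 (Wed); 2059-05-09 (Fri); 2059-05-22 (Thu); 2059-08-02 (Sat).
4 of the 5 holidays fall on weekdays; the rest are weekends and were already excluded.
Business days: 138 − 4 = 134.

134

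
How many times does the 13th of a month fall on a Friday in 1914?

3

The 13th falls on a Friday when the month's 13th has weekday Fri.
Jan 13 is Tue; Feb 13 is Fri ✓; Mar 13 is Fri ✓; Apr 13 is Mon; May 13 is Wed; Jun 13 is Sat; Jul 13 is Mon; Aug 13 is Thu; Sep 13 is Sun; Oct 13 is Tue; Nov 13 is Fri ✓; Dec 13 is Sun.
Friday the 13ths: Feb, Mar, Nov.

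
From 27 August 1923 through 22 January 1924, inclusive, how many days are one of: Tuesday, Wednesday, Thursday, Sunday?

85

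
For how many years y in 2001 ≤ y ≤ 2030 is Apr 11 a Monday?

Day of week of April 11 in each year:
2001: Wed, 2002: Thu, 2003: Fri, 2004: Sun, 2005: Mon ✓, 2006: Tue, 2007: Wed, 2008: Fri, 2009: Sat, 2010: Sun, 2011: Mon ✓, 2012: Wed, 2013: Thu, 2014: Fri, 2015: Sat, 2016: Mon ✓, 2017: Tue, 2018: Wed, 2019: Thu, 2020: Sat, 2021: Sun, 2022: Mon ✓, 2023: Tue, 2024: Thu, 2025: Fri, 2026: Sat, 2027: Sun, 2028: Tue, 2029: Wed, 2030: Thu
Mondays: 2005, 2011, 2016, 2022.

4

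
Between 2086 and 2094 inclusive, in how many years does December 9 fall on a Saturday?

Day of week of December 9 in each year:
2086: Mon, 2087: Tue, 2088: Thu, 2089: Fri, 2090: Sat ✓, 2091: Sun, 2092: Tue, 2093: Wed, 2094: Thu
Saturdays: 2090.

1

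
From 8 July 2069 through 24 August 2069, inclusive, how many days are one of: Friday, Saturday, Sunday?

8 July 2069 is a Monday.
The range spans 48 days (inclusive of both endpoints).
48 = 7 × 6 + 6, so there are 6 full weeks plus 6 extra days.
Each full week contributes 3 days from the set (Fri, Sat, Sun): 6 × 3 = 18.
The 6 extra days are Monday, Tuesday, Wednesday, Thursday, Friday, Saturday — 2 of them qualify.
Total: 18 + 2 = 20.

20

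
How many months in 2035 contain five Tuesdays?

A month has five Tuesdays exactly when Tuesday falls within its first (length − 28) days.
Jan: 31 days, starts Mon → 5 of Mon, Tue, Wed ✓
Feb: 28 days, starts Thu → 5 of (none)
Mar: 31 days, starts Thu → 5 of Thu, Fri, Sat
Apr: 30 days, starts Sun → 5 of Sun, Mon
May: 31 days, starts Tue → 5 of Tue, Wed, Thu ✓
Jun: 30 days, starts Fri → 5 of Fri, Sat
Jul: 31 days, starts Sun → 5 of Sun, Mon, Tue ✓
Aug: 31 days, starts Wed → 5 of Wed, Thu, Fri
Sep: 30 days, starts Sat → 5 of Sat, Sun
Oct: 31 days, starts Mon → 5 of Mon, Tue, Wed ✓
Nov: 30 days, starts Thu → 5 of Thu, Fri
Dec: 31 days, starts Sat → 5 of Sat, Sun, Mon
Months with five Tuesdays: Jan, May, Jul, Oct.

4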